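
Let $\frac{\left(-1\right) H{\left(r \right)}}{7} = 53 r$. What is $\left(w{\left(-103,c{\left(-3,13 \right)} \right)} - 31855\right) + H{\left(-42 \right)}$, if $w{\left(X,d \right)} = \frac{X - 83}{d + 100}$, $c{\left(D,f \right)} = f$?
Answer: $- \frac{1839035}{113} \approx -16275.0$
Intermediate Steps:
$H{\left(r \right)} = - 371 r$ ($H{\left(r \right)} = - 7 \cdot 53 r = - 371 r$)
$w{\left(X,d \right)} = \frac{-83 + X}{100 + d}$
$\left(w{\left(-103,c{\left(-3,13 \right)} \right)} - 31855\right) + H{\left(-42 \right)} = \left(\frac{-83 - 103}{100 + 13} - 31855\right) - -15582 = \left(\frac{1}{113} \left(-186\right) - 31855\right) + 15582 = \left(- \frac{186}{113} - 31855\right) + 15582 = - \frac{3599801}{113} + 15582 = - \frac{1839035}{113}$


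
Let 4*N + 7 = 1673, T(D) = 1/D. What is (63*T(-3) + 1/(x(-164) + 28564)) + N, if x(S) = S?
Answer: 11232201/28400 ≈ 395.50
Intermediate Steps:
N = 833/2 (N = -7/4 + (1/4)*1673 = -7/4 + 1673/4 = 833/2 ≈ 416.50)
(63*T(-3) + 1/(x(-164) + 28564)) + N = (63/(-3) + 1/(-164 + 28564)) + 833/2 = (63*(-1/3) + 1/28400) + 833/2 = (-21 + 1/28400) + 833/2 = -596399/28400 + 833/2 = 11232201/28400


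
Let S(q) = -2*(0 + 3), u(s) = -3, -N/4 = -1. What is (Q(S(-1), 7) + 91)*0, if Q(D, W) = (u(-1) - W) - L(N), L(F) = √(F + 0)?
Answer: 0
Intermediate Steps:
N = 4 (N = -4*(-1) = 4)
L(F) = √F
S(q) = -6 (S(q) = -2*3 = -6)
Q(D, W) = -5 - W (Q(D, W) = (-3 - W) - √4 = (-3 - W) - 1*2 = (-3 - W) - 2 = -5 - W)
(Q(S(-1), 7) + 91)*0 = ((-5 - 1*7) + 91)*0 = ((-5 - 7) + 91)*0 = (-12 + 91)*0 = 79*0 = 0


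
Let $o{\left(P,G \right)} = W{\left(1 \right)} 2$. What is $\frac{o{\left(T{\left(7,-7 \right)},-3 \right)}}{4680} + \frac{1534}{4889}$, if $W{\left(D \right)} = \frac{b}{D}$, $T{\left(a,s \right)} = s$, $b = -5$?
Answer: $\frac{713023}{2288052} \approx 0.31163$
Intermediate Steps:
$W{\left(D \right)} = - \frac{5}{D}$
$o{\left(P,G \right)} = -10$ ($o{\left(P,G \right)} = - \frac{5}{1} \cdot 2 = \left(-5\right) 1 \cdot 2 = \left(-5\right) 2 = -10$)
$\frac{o{\left(T{\left(7,-7 \right)},-3 \right)}}{4680} + \frac{1534}{4889} = - \frac{10}{4680} + \frac{1534}{4889} = \left(-10\right) \frac{1}{4680} + 1534 \cdot \frac{1}{4889} = - \frac{1}{468} + \frac{1534}{4889} = \frac{713023}{2288052}$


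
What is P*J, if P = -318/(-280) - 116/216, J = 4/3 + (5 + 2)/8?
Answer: 119939/90720 ≈ 1.3221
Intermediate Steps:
J = 53/24 (J = 4*(⅓) + 7*(⅛) = 4/3 + 7/8 = 53/24 ≈ 2.2083)
P = 2263/3780 (P = -318*(-1/280) - 116*1/216 = 159/140 - 29/54 = 2263/3780 ≈ 0.59868)
P*J = (2263/3780)*(53/24) = 119939/90720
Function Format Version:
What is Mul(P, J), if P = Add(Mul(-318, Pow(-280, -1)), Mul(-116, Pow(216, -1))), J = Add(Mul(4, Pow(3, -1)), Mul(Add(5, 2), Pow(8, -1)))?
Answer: Rational(119939, 90720) ≈ 1.3221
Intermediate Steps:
J = Rational(53, 24) (J = Add(Mul(4, Rational(1, 3)), Mul(7, Rational(1, 8))) = Add(Rational(4, 3), Rational(7, 8)) = Rational(53, 24) ≈ 2.2083)
P = Rational(2263, 3780) (P = Add(Mul(-318, Rational(-1, 280)), Mul(-116, Rational(1, 216))) = Add(Rational(159, 140), Rational(-29, 54)) = Rational(2263, 3780) ≈ 0.59868)
Mul(P, J) = Mul(Rational(2263, 3780), Rational(53, 24)) = Rational(119939, 90720)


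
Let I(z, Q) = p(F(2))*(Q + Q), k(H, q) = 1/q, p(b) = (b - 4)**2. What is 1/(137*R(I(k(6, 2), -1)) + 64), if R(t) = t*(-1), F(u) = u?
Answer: 1/1160 ≈ 0.00086207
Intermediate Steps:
p(b) = (-4 + b)**2
I(z, Q) = 8*Q (I(z, Q) = (-4 + 2)**2*(Q + Q) = (-2)**2*(2*Q) = 4*(2*Q) = 8*Q)
R(t) = -t
1/(137*R(I(k(6, 2), -1)) + 64) = 1/(137*(-8*(-1)) + 64) = 1/(137*(-1*(-8)) + 64) = 1/(137*8 + 64) = 1/(1096 + 64) = 1/1160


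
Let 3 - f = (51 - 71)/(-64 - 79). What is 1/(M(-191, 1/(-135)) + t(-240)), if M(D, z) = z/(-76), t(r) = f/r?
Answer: -5868720/69367 ≈ -84.604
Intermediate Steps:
f = 409/143 (f = 3 - (51 - 71)/(-64 - 79) = 3 - (-20)/(-143) = 3 - (-20)*(-1)/143 = 3 - 1*20/143 = 3 - 20/143 = 409/143 ≈ 2.8601)
t(r) = 409/(143*r)
M(D, z) = -z/76 (M(D, z) = z*(-1/76) = -z/76)
1/(M(-191, 1/(-135)) + t(-240)) = 1/(-1/76/(-135) + (409/143)/(-240)) = 1/(-1/76*(-1/135) + (409/143)*(-1/240)) = 1/(1/10260 - 409/34320) = 1/(-69367/5868720) = -5868720/69367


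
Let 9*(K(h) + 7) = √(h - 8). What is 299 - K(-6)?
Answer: 306 - I*√14/9 ≈ 306.0 - 0.41574*I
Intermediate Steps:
K(h) = -7 + √(-8 + h)/9 (K(h) = -7 + √(h - 8)/9 = -7 + √(-8 + h)/9)
299 - K(-6) = 299 - (-7 + √(-8 - 6)/9) = 299 - (-7 + √(-14)/9) = 299 - (-7 + (I*√14)/9) = 299 - (-7 + I*√14/9) = 299 + (7 - I*√14/9) = 306 - I*√14/9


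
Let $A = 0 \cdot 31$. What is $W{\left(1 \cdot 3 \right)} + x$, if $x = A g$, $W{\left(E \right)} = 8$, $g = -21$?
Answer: $8$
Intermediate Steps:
$A = 0$
$x = 0$ ($x = 0 \left(-21\right) = 0$)
$W{\left(1 \cdot 3 \right)} + x = 8 + 0 = 8$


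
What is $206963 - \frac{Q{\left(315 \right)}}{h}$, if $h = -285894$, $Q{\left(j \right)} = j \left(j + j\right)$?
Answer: $\frac{469600622}{2269} \approx 2.0696 \cdot 10^{5}$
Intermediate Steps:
$Q{\left(j \right)} = 2 j^{2}$ ($Q{\left(j \right)} = j 2 j = 2 j^{2}$)
$206963 - \frac{Q{\left(315 \right)}}{h} = 206963 - \frac{2 \cdot 315^{2}}{-285894} = 206963 - 2 \cdot 99225 \left(- \frac{1}{285894}\right) = 206963 - 198450 \left(- \frac{1}{285894}\right) = 206963 - - \frac{1575}{2269} = 206963 + \frac{1575}{2269} = \frac{469600622}{2269}$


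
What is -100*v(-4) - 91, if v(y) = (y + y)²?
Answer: -6491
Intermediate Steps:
v(y) = 4*y² (v(y) = (2*y)² = 4*y²)
-100*v(-4) - 91 = -400*(-4)² - 91 = -400*16 - 91 = -100*64 - 91 = -6400 - 91 = -6491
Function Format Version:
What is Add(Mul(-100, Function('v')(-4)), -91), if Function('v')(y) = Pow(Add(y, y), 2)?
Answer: -6491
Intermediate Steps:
Function('v')(y) = Mul(4, Pow(y, 2)) (Function('v')(y) = Pow(Mul(2, y), 2) = Mul(4, Pow(y, 2)))
Add(Mul(-100, Function('v')(-4)), -91) = Add(Mul(-100, Mul(4, Pow(-4, 2))), -91) = Add(Mul(-100, Mul(4, 16)), -91) = Add(Mul(-100, 64), -91) = Add(-6400, -91) = -6491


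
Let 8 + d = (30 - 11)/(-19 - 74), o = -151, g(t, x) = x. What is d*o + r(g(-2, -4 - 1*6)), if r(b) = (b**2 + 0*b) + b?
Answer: 123583/93 ≈ 1328.8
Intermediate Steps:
d = -763/93 (d = -8 + (30 - 11)/(-19 - 74) = -8 + 19/(-93) = -8 + 19*(-1/93) = -8 - 19/93 = -763/93 ≈ -8.2043)
r(b) = b + b**2 (r(b) = (b**2 + 0) + b = b**2 + b = b + b**2)
d*o + r(g(-2, -4 - 1*6)) = -763/93*(-151) + (-4 - 1*6)*(1 + (-4 - 1*6)) = 115213/93 + (-4 - 6)*(1 + (-4 - 6)) = 115213/93 - 10*(1 - 10) = 115213/93 - 10*(-9) = 115213/93 + 90 = 123583/93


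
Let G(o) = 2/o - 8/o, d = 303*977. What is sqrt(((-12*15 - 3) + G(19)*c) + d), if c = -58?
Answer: 2*sqrt(26701935)/19 ≈ 543.94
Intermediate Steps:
d = 296031
G(o) = -6/o
sqrt(((-12*15 - 3) + G(19)*c) + d) = sqrt(((-12*15 - 3) - 6/19*(-58)) + 296031) = sqrt(((-180 - 3) - 6*1/19*(-58)) + 296031) = sqrt((-183 - 6/19*(-58)) + 296031) = sqrt((-183 + 348/19) + 296031) = sqrt(-3129/19 + 296031) = sqrt(5621460/19) = 2*sqrt(26701935)/19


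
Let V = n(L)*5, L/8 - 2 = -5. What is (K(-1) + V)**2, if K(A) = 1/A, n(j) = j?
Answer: 14641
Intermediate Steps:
L = -24 (L = 16 + 8*(-5) = 16 - 40 = -24)
V = -120 (V = -24*5 = -120)
(K(-1) + V)**2 = (1/(-1) - 120)**2 = (-1 - 120)**2 = (-121)**2 = 14641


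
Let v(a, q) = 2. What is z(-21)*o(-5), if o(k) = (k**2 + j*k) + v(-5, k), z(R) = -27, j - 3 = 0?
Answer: -324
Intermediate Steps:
j = 3 (j = 3 + 0 = 3)
o(k) = 2 + k**2 + 3*k (o(k) = (k**2 + 3*k) + 2 = 2 + k**2 + 3*k)
z(-21)*o(-5) = -27*(2 + (-5)**2 + 3*(-5)) = -27*(2 + 25 - 15) = -27*12 = -324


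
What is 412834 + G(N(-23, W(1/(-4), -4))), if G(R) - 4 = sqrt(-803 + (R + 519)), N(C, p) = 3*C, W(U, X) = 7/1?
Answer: 412838 + I*sqrt(353) ≈ 4.1284e+5 + 18.788*I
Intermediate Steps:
W(U, X) = 7 (W(U, X) = 7*1 = 7)
G(R) = 4 + sqrt(-284 + R) (G(R) = 4 + sqrt(-803 + (R + 519)) = 4 + sqrt(-803 + (519 + R)) = 4 + sqrt(-284 + R))
412834 + G(N(-23, W(1/(-4), -4))) = 412834 + (4 + sqrt(-284 + 3*(-23))) = 412834 + (4 + sqrt(-284 - 69)) = 412834 + (4 + sqrt(-353)) = 412834 + (4 + I*sqrt(353)) = 412838 + I*sqrt(353)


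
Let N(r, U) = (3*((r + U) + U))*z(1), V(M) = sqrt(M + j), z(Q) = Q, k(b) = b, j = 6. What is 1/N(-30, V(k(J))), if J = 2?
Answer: -5/434 - sqrt(2)/651 ≈ -0.013693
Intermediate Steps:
V(M) = sqrt(6 + M) (V(M) = sqrt(M + 6) = sqrt(6 + M))
N(r, U) = 3*r + 6*U (N(r, U) = (3*((r + U) + U))*1 = (3*((U + r) + U))*1 = (3*(r + 2*U))*1 = (3*r + 6*U)*1 = 3*r + 6*U)
1/N(-30, V(k(J))) = 1/(3*(-30) + 6*sqrt(6 + 2)) = 1/(-90 + 6*sqrt(8)) = 1/(-90 + 6*(2*sqrt(2))) = 1/(-90 + 12*sqrt(2))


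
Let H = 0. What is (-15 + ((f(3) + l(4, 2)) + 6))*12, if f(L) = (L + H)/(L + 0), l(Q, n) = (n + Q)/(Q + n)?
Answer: -84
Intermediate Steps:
l(Q, n) = 1 (l(Q, n) = (Q + n)/(Q + n) = 1)
f(L) = 1 (f(L) = (L + 0)/(L + 0) = L/L = 1)
(-15 + ((f(3) + l(4, 2)) + 6))*12 = (-15 + ((1 + 1) + 6))*12 = (-15 + (2 + 6))*12 = (-15 + 8)*12 = -7*12 = -84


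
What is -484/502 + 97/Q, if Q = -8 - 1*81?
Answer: -45885/22339 ≈ -2.0540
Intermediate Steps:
Q = -89 (Q = -8 - 81 = -89)
-484/502 + 97/Q = -484/502 + 97/(-89) = -484*1/502 + 97*(-1/89) = -242/251 - 97/89 = -45885/22339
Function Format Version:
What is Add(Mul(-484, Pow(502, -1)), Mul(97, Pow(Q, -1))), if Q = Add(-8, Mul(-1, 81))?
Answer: Rational(-45885, 22339) ≈ -2.0540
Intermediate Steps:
Q = -89 (Q = Add(-8, -81) = -89)
Add(Mul(-484, Pow(502, -1)), Mul(97, Pow(Q, -1))) = Add(Mul(-484, Pow(502, -1)), Mul(97, Pow(-89, -1))) = Add(Mul(-484, Rational(1, 502)), Mul(97, Rational(-1, 89))) = Add(Rational(-242, 251), Rational(-97, 89)) = Rational(-45885, 22339)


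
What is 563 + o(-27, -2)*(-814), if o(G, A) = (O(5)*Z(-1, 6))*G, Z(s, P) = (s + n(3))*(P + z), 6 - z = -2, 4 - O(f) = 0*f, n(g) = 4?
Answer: 3692867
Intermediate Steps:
O(f) = 4 (O(f) = 4 - 0*f = 4 - 1*0 = 4 + 0 = 4)
z = 8 (z = 6 - 1*(-2) = 6 + 2 = 8)
Z(s, P) = (4 + s)*(8 + P) (Z(s, P) = (s + 4)*(P + 8) = (4 + s)*(8 + P))
o(G, A) = 168*G (o(G, A) = (4*(32 + 4*6 + 8*(-1) + 6*(-1)))*G = (4*(32 + 24 - 8 - 6))*G = (4*42)*G = 168*G)
563 + o(-27, -2)*(-814) = 563 + (168*(-27))*(-814) = 563 - 4536*(-814) = 563 + 3692304 = 3692867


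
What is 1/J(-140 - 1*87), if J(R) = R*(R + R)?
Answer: 1/103058 ≈ 9.7033e-6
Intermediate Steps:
J(R) = 2*R² (J(R) = R*(2*R) = 2*R²)
1/J(-140 - 1*87) = 1/(2*(-140 - 1*87)²) = 1/(2*(-140 - 87)²) = 1/(2*(-227)²) = 1/(2*51529) = 1/103058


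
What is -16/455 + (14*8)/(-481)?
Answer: -4512/16835 ≈ -0.26801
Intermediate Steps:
-16/455 + (14*8)/(-481) = -16*1/455 + 112*(-1/481) = -16/455 - 112/481 = -4512/16835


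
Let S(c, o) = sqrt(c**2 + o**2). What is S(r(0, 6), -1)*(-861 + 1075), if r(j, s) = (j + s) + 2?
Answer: 214*sqrt(65) ≈ 1725.3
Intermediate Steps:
r(j, s) = 2 + j + s
S(r(0, 6), -1)*(-861 + 1075) = sqrt((2 + 0 + 6)**2 + (-1)**2)*(-861 + 1075) = sqrt(8**2 + 1)*214 = sqrt(64 + 1)*214 = sqrt(65)*214 = 214*sqrt(65)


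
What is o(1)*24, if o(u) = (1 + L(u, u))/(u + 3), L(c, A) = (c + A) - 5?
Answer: -12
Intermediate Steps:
L(c, A) = -5 + A + c (L(c, A) = (A + c) - 5 = -5 + A + c)
o(u) = (-4 + 2*u)/(3 + u) (o(u) = (1 + (-5 + u + u))/(u + 3) = (1 + (-5 + 2*u))/(3 + u) = (-4 + 2*u)/(3 + u))
o(1)*24 = (2*(-2 + 1)/(3 + 1))*24 = (2*(-1)/4)*24 = (2*(¼)*(-1))*24 = -½*24 = -12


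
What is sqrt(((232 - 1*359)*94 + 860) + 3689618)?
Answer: 2*sqrt(919635) ≈ 1918.0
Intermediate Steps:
sqrt(((232 - 1*359)*94 + 860) + 3689618) = sqrt(((232 - 359)*94 + 860) + 3689618) = sqrt((-127*94 + 860) + 3689618) = sqrt((-11938 + 860) + 3689618) = sqrt(-11078 + 3689618) = sqrt(3678540) = 2*sqrt(919635)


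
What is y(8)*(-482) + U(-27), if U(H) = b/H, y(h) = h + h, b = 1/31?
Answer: -6454945/837 ≈ -7712.0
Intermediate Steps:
b = 1/31 ≈ 0.032258
y(h) = 2*h
U(H) = 1/(31*H)
y(8)*(-482) + U(-27) = (2*8)*(-482) + (1/31)/(-27) = 16*(-482) + (1/31)*(-1/27) = -7712 - 1/837 = -6454945/837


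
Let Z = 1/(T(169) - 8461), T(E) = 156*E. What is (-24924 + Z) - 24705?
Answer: -888507986/17903 ≈ -49629.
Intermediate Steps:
Z = 1/17903 (Z = 1/(156*169 - 8461) = 1/(26364 - 8461) = 1/17903 ≈ 5.5857e-5)
(-24924 + Z) - 24705 = (-24924 + 1/17903) - 24705 = -446214371/17903 - 24705 = -888507986/17903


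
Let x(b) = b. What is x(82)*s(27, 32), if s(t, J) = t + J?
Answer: 4838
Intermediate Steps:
s(t, J) = J + t
x(82)*s(27, 32) = 82*(32 + 27) = 82*59 = 4838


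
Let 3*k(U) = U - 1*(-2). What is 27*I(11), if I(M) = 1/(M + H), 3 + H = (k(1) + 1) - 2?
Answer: 27/8 ≈ 3.3750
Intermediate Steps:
k(U) = ⅔ + U/3 (k(U) = (U - 1*(-2))/3 = (U + 2)/3 = (2 + U)/3 = ⅔ + U/3)
H = -3 (H = -3 + (((⅔ + (⅓)*1) + 1) - 2) = -3 + (((⅔ + ⅓) + 1) - 2) = -3 + ((1 + 1) - 2) = -3 + (2 - 2) = -3 + 0 = -3)
I(M) = 1/(-3 + M) (I(M) = 1/(M - 3) = 1/(-3 + M))
27*I(11) = 27/(-3 + 11) = 27/8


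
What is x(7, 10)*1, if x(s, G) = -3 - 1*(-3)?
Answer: 0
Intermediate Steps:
x(s, G) = 0 (x(s, G) = -3 + 3 = 0)
x(7, 10)*1 = 0*1 = 0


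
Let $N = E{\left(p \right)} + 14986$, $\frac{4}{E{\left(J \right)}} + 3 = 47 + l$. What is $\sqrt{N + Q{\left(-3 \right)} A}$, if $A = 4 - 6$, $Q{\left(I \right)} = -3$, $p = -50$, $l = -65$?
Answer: $\frac{2 \sqrt{1652847}}{21} \approx 122.44$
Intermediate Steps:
$A = -2$ ($A = 4 - 6 = -2$)
$E{\left(J \right)} = - \frac{4}{21}$ ($E{\left(J \right)} = \frac{4}{-3 + \left(47 - 65\right)} = \frac{4}{-3 - 18} = \frac{4}{-21} = 4 \left(- \frac{1}{21}\right) = - \frac{4}{21}$)
$N = \frac{314702}{21}$ ($N = - \frac{4}{21} + 14986 = \frac{314702}{21} \approx 14986.0$)
$\sqrt{N + Q{\left(-3 \right)} A} = \sqrt{\frac{314702}{21} - -6} = \sqrt{\frac{314702}{21} + 6} = \sqrt{\frac{314828}{21}} = \frac{2 \sqrt{1652847}}{21}$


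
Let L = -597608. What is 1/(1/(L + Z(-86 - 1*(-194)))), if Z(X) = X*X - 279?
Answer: -586223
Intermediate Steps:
Z(X) = -279 + X² (Z(X) = X² - 279 = -279 + X²)
1/(1/(L + Z(-86 - 1*(-194)))) = 1/(1/(-597608 + (-279 + (-86 - 1*(-194))²))) = 1/(1/(-597608 + (-279 + (-86 + 194)²))) = 1/(1/(-597608 + (-279 + 108²))) = 1/(1/(-597608 + (-279 + 11664))) = 1/(1/(-597608 + 11385)) = 1/(1/(-586223)) = 1/(-1/586223) = -586223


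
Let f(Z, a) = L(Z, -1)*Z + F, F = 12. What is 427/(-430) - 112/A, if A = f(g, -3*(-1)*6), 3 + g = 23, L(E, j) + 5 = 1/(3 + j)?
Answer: 7427/16770 ≈ 0.44287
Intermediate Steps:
L(E, j) = -5 + 1/(3 + j)
g = 20 (g = -3 + 23 = 20)
f(Z, a) = 12 - 9*Z/2 (f(Z, a) = ((-14 - 5*(-1))/(3 - 1))*Z + 12 = ((-14 + 5)/2)*Z + 12 = ((½)*(-9))*Z + 12 = -9*Z/2 + 12 = 12 - 9*Z/2)
A = -78 (A = 12 - 9/2*20 = 12 - 90 = -78)
427/(-430) - 112/A = 427/(-430) - 112/(-78) = 427*(-1/430) - 112*(-1/78) = -427/430 + 56/39 = 7427/16770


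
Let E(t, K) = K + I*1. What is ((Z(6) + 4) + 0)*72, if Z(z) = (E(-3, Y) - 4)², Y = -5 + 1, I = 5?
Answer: 936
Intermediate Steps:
Y = -4
E(t, K) = 5 + K (E(t, K) = K + 5*1 = K + 5 = 5 + K)
Z(z) = 9 (Z(z) = ((5 - 4) - 4)² = (1 - 4)² = (-3)² = 9)
((Z(6) + 4) + 0)*72 = ((9 + 4) + 0)*72 = (13 + 0)*72 = 13*72 = 936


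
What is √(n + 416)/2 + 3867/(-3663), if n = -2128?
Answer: -1289/1221 + 2*I*√107 ≈ -1.0557 + 20.688*I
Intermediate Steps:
√(n + 416)/2 + 3867/(-3663) = √(-2128 + 416)/2 + 3867/(-3663) = √(-1712)*(½) + 3867*(-1/3663) = (4*I*√107)*(½) - 1289/1221 = 2*I*√107 - 1289/1221 = -1289/1221 + 2*I*√107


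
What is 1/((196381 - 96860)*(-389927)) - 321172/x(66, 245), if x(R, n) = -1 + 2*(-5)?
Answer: 12463376533501313/426865174637 ≈ 29197.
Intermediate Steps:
x(R, n) = -11 (x(R, n) = -1 - 10 = -11)
1/((196381 - 96860)*(-389927)) - 321172/x(66, 245) = 1/((196381 - 96860)*(-389927)) - 321172/(-11) = -1/389927/99521 - 321172*(-1/11) = (1/99521)*(-1/389927) + 321172/11 = -1/38805924967 + 321172/11 = 12463376533501313/426865174637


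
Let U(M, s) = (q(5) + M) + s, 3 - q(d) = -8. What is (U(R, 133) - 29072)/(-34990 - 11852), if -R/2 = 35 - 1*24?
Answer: 4825/7807 ≈ 0.61804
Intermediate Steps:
q(d) = 11 (q(d) = 3 - 1*(-8) = 3 + 8 = 11)
R = -22 (R = -2*(35 - 1*24) = -2*(35 - 24) = -2*11 = -22)
U(M, s) = 11 + M + s (U(M, s) = (11 + M) + s = 11 + M + s)
(U(R, 133) - 29072)/(-34990 - 11852) = ((11 - 22 + 133) - 29072)/(-34990 - 11852) = (122 - 29072)/(-46842) = -28950*(-1/46842) = 4825/7807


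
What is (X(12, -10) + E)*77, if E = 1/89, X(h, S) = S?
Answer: -68453/89 ≈ -769.13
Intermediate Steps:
E = 1/89 ≈ 0.011236
(X(12, -10) + E)*77 = (-10 + 1/89)*77 = -889/89*77 = -68453/89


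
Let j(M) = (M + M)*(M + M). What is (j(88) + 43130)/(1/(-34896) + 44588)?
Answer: 112434912/67649689 ≈ 1.6620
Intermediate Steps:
j(M) = 4*M**2 (j(M) = (2*M)*(2*M) = 4*M**2)
(j(88) + 43130)/(1/(-34896) + 44588) = (4*88**2 + 43130)/(1/(-34896) + 44588) = (4*7744 + 43130)/(-1/34896 + 44588) = (30976 + 43130)/(1555942847/34896) = 74106*(34896/1555942847) = 112434912/67649689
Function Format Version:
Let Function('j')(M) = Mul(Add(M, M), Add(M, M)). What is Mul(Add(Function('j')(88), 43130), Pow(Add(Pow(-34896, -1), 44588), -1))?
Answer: Rational(112434912, 67649689) ≈ 1.6620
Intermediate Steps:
Function('j')(M) = Mul(4, Pow(M, 2)) (Function('j')(M) = Mul(Mul(2, M), Mul(2, M)) = Mul(4, Pow(M, 2)))
Mul(Add(Function('j')(88), 43130), Pow(Add(Pow(-34896, -1), 44588), -1)) = Mul(Add(Mul(4, Pow(88, 2)), 43130), Pow(Add(Pow(-34896, -1), 44588), -1)) = Mul(Add(Mul(4, 7744), 43130), Pow(Add(Rational(-1, 34896), 44588), -1)) = Mul(Add(30976, 43130), Pow(Rational(1555942847, 34896), -1)) = Mul(74106, Rational(34896, 1555942847)) = Rational(112434912, 67649689)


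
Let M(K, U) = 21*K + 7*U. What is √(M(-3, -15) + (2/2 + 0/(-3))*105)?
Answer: 3*I*√7 ≈ 7.9373*I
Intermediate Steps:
M(K, U) = 7*U + 21*K
√(M(-3, -15) + (2/2 + 0/(-3))*105) = √((7*(-15) + 21*(-3)) + (2/2 + 0/(-3))*105) = √((-105 - 63) + (2*(½) + 0*(-⅓))*105) = √(-168 + (1 + 0)*105) = √(-168 + 1*105) = √(-168 + 105) = √(-63) = 3*I*√7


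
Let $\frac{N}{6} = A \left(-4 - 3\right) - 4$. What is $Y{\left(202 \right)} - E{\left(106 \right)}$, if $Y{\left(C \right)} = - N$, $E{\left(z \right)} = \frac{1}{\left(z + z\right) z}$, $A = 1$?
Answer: $\frac{1483151}{22472} \approx 66.0$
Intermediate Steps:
$N = -66$ ($N = 6 \left(1 \left(-4 - 3\right) - 4\right) = 6 \left(1 \left(-7\right) - 4\right) = 6 \left(-7 - 4\right) = 6 \left(-11\right) = -66$)
$E{\left(z \right)} = \frac{1}{2 z^{2}}$ ($E{\left(z \right)} = \frac{1}{2 z z} = \frac{\frac{1}{2} \frac{1}{z}}{z} = \frac{1}{2 z^{2}}$)
$Y{\left(C \right)} = 66$ ($Y{\left(C \right)} = \left(-1\right) \left(-66\right) = 66$)
$Y{\left(202 \right)} - E{\left(106 \right)} = 66 - \frac{1}{2 \cdot 11236} = 66 - \frac{1}{2} \cdot \frac{1}{11236} = 66 - \frac{1}{22472} = \frac{1483151}{22472}$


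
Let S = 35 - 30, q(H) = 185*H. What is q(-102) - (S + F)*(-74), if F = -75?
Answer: -24050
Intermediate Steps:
S = 5
q(-102) - (S + F)*(-74) = 185*(-102) - (5 - 75)*(-74) = -18870 - (-70)*(-74) = -18870 - 1*5180 = -18870 - 5180 = -24050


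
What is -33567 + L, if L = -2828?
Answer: -36395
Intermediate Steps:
-33567 + L = -33567 - 2828 = -36395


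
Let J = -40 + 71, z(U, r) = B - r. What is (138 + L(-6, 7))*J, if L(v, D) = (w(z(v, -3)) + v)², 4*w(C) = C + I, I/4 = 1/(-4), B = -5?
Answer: 91047/16 ≈ 5690.4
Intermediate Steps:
I = -1 (I = 4/(-4) = 4*(-¼) = -1)
z(U, r) = -5 - r
w(C) = -¼ + C/4 (w(C) = (C - 1)/4 = (-1 + C)/4 = -¼ + C/4)
L(v, D) = (-¾ + v)² (L(v, D) = ((-¼ + (-5 - 1*(-3))/4) + v)² = ((-¼ + (-5 + 3)/4) + v)² = ((-¼ + (¼)*(-2)) + v)² = ((-¼ - ½) + v)² = (-¾ + v)²)
J = 31
(138 + L(-6, 7))*J = (138 + (-3 + 4*(-6))²/16)*31 = (138 + (-3 - 24)²/16)*31 = (138 + (1/16)*(-27)²)*31 = (138 + (1/16)*729)*31 = (138 + 729/16)*31 = (2937/16)*31 = 91047/16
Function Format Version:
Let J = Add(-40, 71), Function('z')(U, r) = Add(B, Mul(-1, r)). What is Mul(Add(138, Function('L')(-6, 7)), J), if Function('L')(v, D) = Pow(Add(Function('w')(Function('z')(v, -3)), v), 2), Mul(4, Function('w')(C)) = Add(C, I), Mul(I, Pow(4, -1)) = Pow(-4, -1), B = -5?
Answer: Rational(91047, 16) ≈ 5690.4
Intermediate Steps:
I = -1 (I = Mul(4, Pow(-4, -1)) = Mul(4, Rational(-1, 4)) = -1)
Function('z')(U, r) = Add(-5, Mul(-1, r))
Function('w')(C) = Add(Rational(-1, 4), Mul(Rational(1, 4), C)) (Function('w')(C) = Mul(Rational(1, 4), Add(C, -1)) = Mul(Rational(1, 4), Add(-1, C)) = Add(Rational(-1, 4), Mul(Rational(1, 4), C)))
Function('L')(v, D) = Pow(Add(Rational(-3, 4), v), 2) (Function('L')(v, D) = Pow(Add(Add(Rational(-1, 4), Mul(Rational(1, 4), Add(-5, Mul(-1, -3)))), v), 2) = Pow(Add(Add(Rational(-1, 4), Mul(Rational(1, 4), Add(-5, 3))), v), 2) = Pow(Add(Add(Rational(-1, 4), Mul(Rational(1, 4), -2)), v), 2) = Pow(Add(Add(Rational(-1, 4), Rational(-1, 2)), v), 2) = Pow(Add(Rational(-3, 4), v), 2))
J = 31
Mul(Add(138, Function('L')(-6, 7)), J) = Mul(Add(138, Mul(Rational(1, 16), Pow(Add(-3, Mul(4, -6)), 2))), 31) = Mul(Add(138, Mul(Rational(1, 16), Pow(Add(-3, -24), 2))), 31) = Mul(Add(138, Mul(Rational(1, 16), Pow(-27, 2))), 31) = Mul(Add(138, Mul(Rational(1, 16), 729)), 31) = Mul(Add(138, Rational(729, 16)), 31) = Mul(Rational(2937, 16), 31) = Rational(91047, 16)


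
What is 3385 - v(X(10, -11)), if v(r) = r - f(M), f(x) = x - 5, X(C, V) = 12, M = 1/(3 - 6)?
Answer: 10103/3 ≈ 3367.7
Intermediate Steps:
M = -⅓ (M = 1/(-3) = -⅓ ≈ -0.33333)
f(x) = -5 + x
v(r) = 16/3 + r (v(r) = r - (-5 - ⅓) = r - 1*(-16/3) = r + 16/3 = 16/3 + r)
3385 - v(X(10, -11)) = 3385 - (16/3 + 12) = 3385 - 1*52/3 = 3385 - 52/3 = 10103/3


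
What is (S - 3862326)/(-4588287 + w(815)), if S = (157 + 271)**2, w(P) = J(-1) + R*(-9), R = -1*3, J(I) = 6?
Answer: 1839571/2294127 ≈ 0.80186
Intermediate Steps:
R = -3
w(P) = 33 (w(P) = 6 - 3*(-9) = 6 + 27 = 33)
S = 183184 (S = 428**2 = 183184)
(S - 3862326)/(-4588287 + w(815)) = (183184 - 3862326)/(-4588287 + 33) = -3679142/(-4588254) = -3679142*(-1/4588254) = 1839571/2294127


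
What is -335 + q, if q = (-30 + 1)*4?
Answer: -451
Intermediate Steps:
q = -116 (q = -29*4 = -116)
-335 + q = -335 - 116 = -451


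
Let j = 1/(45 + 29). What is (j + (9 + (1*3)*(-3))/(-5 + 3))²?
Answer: 1/5476 ≈ 0.00018262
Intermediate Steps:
j = 1/74 ≈ 0.013514
(j + (9 + (1*3)*(-3))/(-5 + 3))² = (1/74 + (9 + (1*3)*(-3))/(-5 + 3))² = (1/74 + (9 + 3*(-3))/(-2))² = (1/74 + (9 - 9)*(-½))² = (1/74 + 0*(-½))² = (1/74 + 0)² = (1/74)² = 1/5476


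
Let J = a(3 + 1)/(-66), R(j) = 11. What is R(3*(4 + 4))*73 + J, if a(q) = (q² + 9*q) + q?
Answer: 26471/33 ≈ 802.15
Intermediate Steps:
a(q) = q² + 10*q
J = -28/33 (J = ((3 + 1)*(10 + (3 + 1)))/(-66) = (4*(10 + 4))*(-1/66) = (4*14)*(-1/66) = 56*(-1/66) = -28/33 ≈ -0.84848)
R(3*(4 + 4))*73 + J = 11*73 - 28/33 = 803 - 28/33 = 26471/33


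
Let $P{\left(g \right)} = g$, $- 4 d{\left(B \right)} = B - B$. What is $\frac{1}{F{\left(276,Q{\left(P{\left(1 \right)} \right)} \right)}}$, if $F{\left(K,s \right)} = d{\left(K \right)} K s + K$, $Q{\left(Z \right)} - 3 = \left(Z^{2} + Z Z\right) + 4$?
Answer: $\frac{1}{276} \approx 0.0036232$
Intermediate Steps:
$d{\left(B \right)} = 0$ ($d{\left(B \right)} = - \frac{B - B}{4} = \left(- \frac{1}{4}\right) 0 = 0$)
$Q{\left(Z \right)} = 7 + 2 Z^{2}$ ($Q{\left(Z \right)} = 3 + \left(\left(Z^{2} + Z Z\right) + 4\right) = 3 + \left(\left(Z^{2} + Z^{2}\right) + 4\right) = 3 + \left(2 Z^{2} + 4\right) = 3 + \left(4 + 2 Z^{2}\right) = 7 + 2 Z^{2}$)
$F{\left(K,s \right)} = K$ ($F{\left(K,s \right)} = 0 K s + K = 0 s + K = 0 + K = K$)
$\frac{1}{F{\left(276,Q{\left(P{\left(1 \right)} \right)} \right)}} = \frac{1}{276}$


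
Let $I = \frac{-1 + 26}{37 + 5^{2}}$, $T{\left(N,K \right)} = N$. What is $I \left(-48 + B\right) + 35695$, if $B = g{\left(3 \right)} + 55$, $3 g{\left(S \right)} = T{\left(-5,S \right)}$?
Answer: $\frac{3319835}{93} \approx 35697.0$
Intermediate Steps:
$g{\left(S \right)} = - \frac{5}{3}$ ($g{\left(S \right)} = \frac{1}{3} \left(-5\right) = - \frac{5}{3}$)
$I = \frac{25}{62}$ ($I = \frac{25}{37 + 25} = \frac{25}{62} \approx 0.40323$)
$B = \frac{160}{3}$ ($B = - \frac{5}{3} + 55 = \frac{160}{3} \approx 53.333$)
$I \left(-48 + B\right) + 35695 = \frac{25 \left(-48 + \frac{160}{3}\right)}{62} + 35695 = \frac{25}{62} \cdot \frac{16}{3} + 35695 = \frac{200}{93} + 35695 = \frac{3319835}{93}$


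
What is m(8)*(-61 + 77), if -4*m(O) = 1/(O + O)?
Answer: -¼ ≈ -0.25000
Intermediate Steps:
m(O) = -1/(8*O) (m(O) = -1/(4*(O + O)) = -1/(2*O)/4 = -1/(8*O))
m(8)*(-61 + 77) = (-⅛/8)*(-61 + 77) = -⅛*⅛*16 = -1/64*16 = -¼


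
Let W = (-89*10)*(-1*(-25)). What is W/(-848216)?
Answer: 11125/424108 ≈ 0.026232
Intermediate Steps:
W = -22250 (W = -890*25 = -22250)
W/(-848216) = -22250/(-848216) = -22250*(-1/848216) = 11125/424108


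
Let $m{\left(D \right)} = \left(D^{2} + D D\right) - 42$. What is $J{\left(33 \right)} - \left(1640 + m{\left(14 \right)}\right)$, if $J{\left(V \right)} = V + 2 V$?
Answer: $-1891$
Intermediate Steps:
$J{\left(V \right)} = 3 V$
$m{\left(D \right)} = -42 + 2 D^{2}$ ($m{\left(D \right)} = \left(D^{2} + D^{2}\right) - 42 = 2 D^{2} - 42 = -42 + 2 D^{2}$)
$J{\left(33 \right)} - \left(1640 + m{\left(14 \right)}\right) = 3 \cdot 33 + \left(5348 - \left(6946 + 392\right)\right) = 99 + \left(5348 - \left(6946 + 392\right)\right) = 99 + \left(5348 - 7338\right) = 99 - 1990 = -1891$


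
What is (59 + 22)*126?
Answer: 10206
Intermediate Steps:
(59 + 22)*126 = 81*126 = 10206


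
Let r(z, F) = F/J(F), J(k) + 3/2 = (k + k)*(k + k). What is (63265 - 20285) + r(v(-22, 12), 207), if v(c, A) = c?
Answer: 4911023878/114263 ≈ 42980.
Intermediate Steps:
J(k) = -3/2 + 4*k² (J(k) = -3/2 + (k + k)*(k + k) = -3/2 + (2*k)*(2*k) = -3/2 + 4*k²)
r(z, F) = F/(-3/2 + 4*F²)
(63265 - 20285) + r(v(-22, 12), 207) = (63265 - 20285) + 2*207/(-3 + 8*207²) = 42980 + 2*207/(-3 + 8*42849) = 42980 + 2*207/(-3 + 342792) = 42980 + 2*207/342789 = 42980 + 2*207*(1/342789) = 42980 + 138/114263 = 4911023878/114263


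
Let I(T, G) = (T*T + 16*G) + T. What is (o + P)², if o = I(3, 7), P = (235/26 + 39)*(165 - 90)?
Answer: 9389416201/676 ≈ 1.3890e+7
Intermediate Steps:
I(T, G) = T + T² + 16*G (I(T, G) = (T² + 16*G) + T = T + T² + 16*G)
P = 93675/26 (P = (235*(1/26) + 39)*75 = (235/26 + 39)*75 = (1249/26)*75 = 93675/26 ≈ 3602.9)
o = 124 (o = 3 + 3² + 16*7 = 3 + 9 + 112 = 124)
(o + P)² = (124 + 93675/26)² = (96899/26)² = 9389416201/676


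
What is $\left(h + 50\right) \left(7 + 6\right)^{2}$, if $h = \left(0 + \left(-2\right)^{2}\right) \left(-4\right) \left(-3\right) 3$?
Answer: $32786$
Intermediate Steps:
$h = 144$ ($h = \left(0 + 4\right) 12 \cdot 3 = 4 \cdot 36 = 144$)
$\left(h + 50\right) \left(7 + 6\right)^{2} = \left(144 + 50\right) \left(7 + 6\right)^{2} = 194 \cdot 13^{2} = 194 \cdot 169 = 32786$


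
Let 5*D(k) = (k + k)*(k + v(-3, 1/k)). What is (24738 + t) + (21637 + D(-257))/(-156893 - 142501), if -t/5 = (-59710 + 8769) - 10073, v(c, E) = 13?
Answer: 164570816053/498990 ≈ 3.2981e+5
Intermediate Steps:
D(k) = 2*k*(13 + k)/5 (D(k) = ((k + k)*(k + 13))/5 = ((2*k)*(13 + k))/5 = (2*k*(13 + k))/5 = 2*k*(13 + k)/5)
t = 305070 (t = -5*((-59710 + 8769) - 10073) = -5*(-50941 - 10073) = -5*(-61014) = 305070)
(24738 + t) + (21637 + D(-257))/(-156893 - 142501) = (24738 + 305070) + (21637 + (⅖)*(-257)*(13 - 257))/(-156893 - 142501) = 329808 + (21637 + (⅖)*(-257)*(-244))/(-299394) = 329808 + (21637 + 125416/5)*(-1/299394) = 329808 + (233601/5)*(-1/299394) = 329808 - 77867/498990 = 164570816053/498990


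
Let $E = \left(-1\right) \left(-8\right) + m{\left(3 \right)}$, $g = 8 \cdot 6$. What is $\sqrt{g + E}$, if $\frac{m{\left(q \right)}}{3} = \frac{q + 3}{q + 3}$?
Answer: $\sqrt{59} \approx 7.6811$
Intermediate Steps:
$m{\left(q \right)} = 3$ ($m{\left(q \right)} = 3 \frac{q + 3}{q + 3} = 3 \frac{3 + q}{3 + q} = 3 \cdot 1 = 3$)
$g = 48$
$E = 11$ ($E = \left(-1\right) \left(-8\right) + 3 = 8 + 3 = 11$)
$\sqrt{g + E} = \sqrt{48 + 11} = \sqrt{59}$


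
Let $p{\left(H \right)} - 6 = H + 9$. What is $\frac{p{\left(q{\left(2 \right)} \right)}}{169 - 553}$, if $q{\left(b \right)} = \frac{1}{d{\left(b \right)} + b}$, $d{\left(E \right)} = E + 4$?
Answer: $- \frac{121}{3072} \approx -0.039388$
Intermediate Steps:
$d{\left(E \right)} = 4 + E$
$q{\left(b \right)} = \frac{1}{4 + 2 b}$ ($q{\left(b \right)} = \frac{1}{\left(4 + b\right) + b} = \frac{1}{4 + 2 b}$)
$p{\left(H \right)} = 15 + H$ ($p{\left(H \right)} = 6 + \left(H + 9\right) = 6 + \left(9 + H\right) = 15 + H$)
$\frac{p{\left(q{\left(2 \right)} \right)}}{169 - 553} = \frac{15 + \frac{1}{2 \left(2 + 2\right)}}{169 - 553} = \frac{15 + \frac{1}{2 \cdot 4}}{-384} = \left(15 + \frac{1}{2} \cdot \frac{1}{4}\right) \left(- \frac{1}{384}\right) = \left(15 + \frac{1}{8}\right) \left(- \frac{1}{384}\right) = \frac{121}{8} \left(- \frac{1}{384}\right) = - \frac{121}{3072}$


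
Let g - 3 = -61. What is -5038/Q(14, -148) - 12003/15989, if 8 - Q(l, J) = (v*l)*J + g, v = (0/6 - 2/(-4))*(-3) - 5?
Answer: -40155812/107142289 ≈ -0.37479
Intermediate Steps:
g = -58 (g = 3 - 61 = -58)
v = -13/2 (v = (0*(1/6) - 2*(-1/4))*(-3) - 5 = (0 + 1/2)*(-3) - 5 = (1/2)*(-3) - 5 = -3/2 - 5 = -13/2 ≈ -6.5000)
Q(l, J) = 66 + 13*J*l/2 (Q(l, J) = 8 - ((-13*l/2)*J - 58) = 8 - (-13*J*l/2 - 58) = 8 - (-58 - 13*J*l/2) = 8 + (58 + 13*J*l/2) = 66 + 13*J*l/2)
-5038/Q(14, -148) - 12003/15989 = -5038/(66 + (13/2)*(-148)*14) - 12003/15989 = -5038/(66 - 13468) - 12003*1/15989 = -5038/(-13402) - 12003/15989 = -5038*(-1/13402) - 12003/15989 = 2519/6701 - 12003/15989 = -40155812/107142289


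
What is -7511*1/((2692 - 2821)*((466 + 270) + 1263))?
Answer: 7511/257871 ≈ 0.029127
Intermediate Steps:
-7511*1/((2692 - 2821)*((466 + 270) + 1263)) = -7511*(-1/(129*(736 + 1263))) = -7511/((-129*1999)) = -7511/(-257871) = -7511*(-1/257871) = 7511/257871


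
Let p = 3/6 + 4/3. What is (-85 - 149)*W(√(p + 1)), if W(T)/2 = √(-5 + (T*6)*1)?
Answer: -468*√(-5 + √102) ≈ -1056.8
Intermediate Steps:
p = 11/6 (p = 3*(⅙) + 4*(⅓) = ½ + 4/3 = 11/6 ≈ 1.8333)
W(T) = 2*√(-5 + 6*T) (W(T) = 2*√(-5 + (T*6)*1) = 2*√(-5 + (6*T)*1) = 2*√(-5 + 6*T))
(-85 - 149)*W(√(p + 1)) = (-85 - 149)*(2*√(-5 + 6*√(11/6 + 1))) = -468*√(-5 + 6*√(17/6)) = -468*√(-5 + 6*(√102/6)) = -468*√(-5 + √102)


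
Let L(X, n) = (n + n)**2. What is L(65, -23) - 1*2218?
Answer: -102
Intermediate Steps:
L(X, n) = 4*n**2 (L(X, n) = (2*n)**2 = 4*n**2)
L(65, -23) - 1*2218 = 4*(-23)**2 - 1*2218 = 4*529 - 2218 = 2116 - 2218 = -102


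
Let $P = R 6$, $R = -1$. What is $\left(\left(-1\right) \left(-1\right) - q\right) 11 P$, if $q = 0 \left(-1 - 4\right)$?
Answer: $-66$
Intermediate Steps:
$q = 0$ ($q = 0 \left(-5\right) = 0$)
$P = -6$ ($P = \left(-1\right) 6 = -6$)
$\left(\left(-1\right) \left(-1\right) - q\right) 11 P = \left(\left(-1\right) \left(-1\right) - 0\right) 11 \left(-6\right) = \left(1 + 0\right) 11 \left(-6\right) = 1 \cdot 11 \left(-6\right) = 11 \left(-6\right) = -66$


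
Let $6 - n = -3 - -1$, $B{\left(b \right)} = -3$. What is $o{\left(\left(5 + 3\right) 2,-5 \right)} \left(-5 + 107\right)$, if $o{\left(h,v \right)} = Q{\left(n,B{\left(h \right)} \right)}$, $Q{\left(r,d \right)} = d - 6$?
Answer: $-918$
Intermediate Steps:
$n = 8$ ($n = 6 - \left(-3 - -1\right) = 6 - \left(-3 + 1\right) = 6 - -2 = 6 + 2 = 8$)
$Q{\left(r,d \right)} = -6 + d$ ($Q{\left(r,d \right)} = d - 6 = -6 + d$)
$o{\left(h,v \right)} = -9$ ($o{\left(h,v \right)} = -6 - 3 = -9$)
$o{\left(\left(5 + 3\right) 2,-5 \right)} \left(-5 + 107\right) = - 9 \left(-5 + 107\right) = \left(-9\right) 102 = -918$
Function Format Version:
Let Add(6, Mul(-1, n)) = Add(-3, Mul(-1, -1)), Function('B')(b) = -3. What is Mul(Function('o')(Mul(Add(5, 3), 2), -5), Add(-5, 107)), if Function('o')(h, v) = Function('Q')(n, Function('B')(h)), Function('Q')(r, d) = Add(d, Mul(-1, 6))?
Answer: -918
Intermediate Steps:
n = 8 (n = Add(6, Mul(-1, Add(-3, Mul(-1, -1)))) = Add(6, Mul(-1, Add(-3, 1))) = Add(6, Mul(-1, -2)) = Add(6, 2) = 8)
Function('Q')(r, d) = Add(-6, d) (Function('Q')(r, d) = Add(d, -6) = Add(-6, d))
Function('o')(h, v) = -9 (Function('o')(h, v) = Add(-6, -3) = -9)
Mul(Function('o')(Mul(Add(5, 3), 2), -5), Add(-5, 107)) = Mul(-9, Add(-5, 107)) = Mul(-9, 102) = -918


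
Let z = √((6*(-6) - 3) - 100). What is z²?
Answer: -139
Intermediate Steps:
z = I*√139 (z = √((-36 - 3) - 100) = √(-39 - 100) = √(-139) = I*√139 ≈ 11.79*I)
z² = (I*√139)² = -139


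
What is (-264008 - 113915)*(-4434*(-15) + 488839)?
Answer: -209879160127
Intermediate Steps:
(-264008 - 113915)*(-4434*(-15) + 488839) = -377923*(66510 + 488839) = -377923*555349 = -209879160127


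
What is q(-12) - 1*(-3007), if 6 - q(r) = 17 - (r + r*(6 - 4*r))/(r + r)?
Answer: 6047/2 ≈ 3023.5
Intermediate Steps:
q(r) = -11 + (r + r*(6 - 4*r))/(2*r) (q(r) = 6 - (17 - (r + r*(6 - 4*r))/(r + r)) = 6 - (17 - (r + r*(6 - 4*r))/(2*r)) = 6 + (-17 + (r + r*(6 - 4*r))/(2*r)) = -11 + (r + r*(6 - 4*r))/(2*r))
q(-12) - 1*(-3007) = (-15/2 - 2*(-12)) - 1*(-3007) = (-15/2 + 24) + 3007 = 33/2 + 3007 = 6047/2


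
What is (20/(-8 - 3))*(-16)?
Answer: 320/11 ≈ 29.091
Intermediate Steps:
(20/(-8 - 3))*(-16) = (20/(-11))*(-16) = (20*(-1/11))*(-16) = -20/11*(-16) = 320/11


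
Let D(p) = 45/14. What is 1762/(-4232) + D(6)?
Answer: 41443/14812 ≈ 2.7979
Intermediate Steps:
D(p) = 45/14 (D(p) = 45*(1/14) = 45/14)
1762/(-4232) + D(6) = 1762/(-4232) + 45/14 = 1762*(-1/4232) + 45/14 = -881/2116 + 45/14 = 41443/14812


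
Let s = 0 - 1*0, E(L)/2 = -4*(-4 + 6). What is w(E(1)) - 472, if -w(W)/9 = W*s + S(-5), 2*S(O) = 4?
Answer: -490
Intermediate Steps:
E(L) = -16 (E(L) = 2*(-4*(-4 + 6)) = 2*(-4*2) = 2*(-8) = -16)
s = 0 (s = 0 + 0 = 0)
S(O) = 2 (S(O) = (½)*4 = 2)
w(W) = -18 (w(W) = -9*(W*0 + 2) = -9*(0 + 2) = -9*2 = -18)
w(E(1)) - 472 = -18 - 472 = -490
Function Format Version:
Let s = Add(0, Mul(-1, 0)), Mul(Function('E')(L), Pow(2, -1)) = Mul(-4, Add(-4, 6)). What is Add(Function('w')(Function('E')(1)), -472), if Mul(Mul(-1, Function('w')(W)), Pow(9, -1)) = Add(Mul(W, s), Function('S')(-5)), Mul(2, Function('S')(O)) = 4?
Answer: -490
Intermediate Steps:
Function('E')(L) = -16 (Function('E')(L) = Mul(2, Mul(-4, Add(-4, 6))) = Mul(2, Mul(-4, 2)) = Mul(2, -8) = -16)
s = 0 (s = Add(0, 0) = 0)
Function('S')(O) = 2 (Function('S')(O) = Mul(Rational(1, 2), 4) = 2)
Function('w')(W) = -18 (Function('w')(W) = Mul(-9, Add(Mul(W, 0), 2)) = Mul(-9, Add(0, 2)) = Mul(-9, 2) = -18)
Add(Function('w')(Function('E')(1)), -472) = Add(-18, -472) = -490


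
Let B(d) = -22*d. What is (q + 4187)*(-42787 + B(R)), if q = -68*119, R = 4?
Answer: 167426875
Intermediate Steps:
q = -8092
(q + 4187)*(-42787 + B(R)) = (-8092 + 4187)*(-42787 - 22*4) = -3905*(-42787 - 88) = -3905*(-42875) = 167426875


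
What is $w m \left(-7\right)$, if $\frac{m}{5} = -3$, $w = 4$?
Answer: $420$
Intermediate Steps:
$m = -15$ ($m = 5 \left(-3\right) = -15$)
$w m \left(-7\right) = 4 \left(-15\right) \left(-7\right) = \left(-60\right) \left(-7\right) = 420$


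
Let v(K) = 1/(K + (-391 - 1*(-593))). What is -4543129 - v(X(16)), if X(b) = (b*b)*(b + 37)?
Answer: -62558886331/13770 ≈ -4.5431e+6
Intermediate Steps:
X(b) = b²*(37 + b)
v(K) = 1/(202 + K) (v(K) = 1/(K + (-391 + 593)) = 1/(K + 202) = 1/(202 + K))
-4543129 - v(X(16)) = -4543129 - 1/(202 + 16²*(37 + 16)) = -4543129 - 1/(202 + 256*53) = -4543129 - 1/(202 + 13568) = -4543129 - 1/13770 = -62558886331/13770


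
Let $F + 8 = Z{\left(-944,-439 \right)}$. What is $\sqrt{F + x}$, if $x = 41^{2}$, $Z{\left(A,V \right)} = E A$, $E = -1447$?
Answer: $\sqrt{1367641} \approx 1169.5$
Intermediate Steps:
$Z{\left(A,V \right)} = - 1447 A$
$F = 1365960$ ($F = -8 - -1365968 = -8 + 1365968 = 1365960$)
$x = 1681$
$\sqrt{F + x} = \sqrt{1365960 + 1681} = \sqrt{1367641}$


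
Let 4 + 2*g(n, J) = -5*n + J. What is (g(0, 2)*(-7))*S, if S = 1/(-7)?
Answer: -1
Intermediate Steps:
g(n, J) = -2 + J/2 - 5*n/2 (g(n, J) = -2 + (-5*n + J)/2 = -2 + (J - 5*n)/2 = -2 + (J/2 - 5*n/2) = -2 + J/2 - 5*n/2)
S = -⅐ ≈ -0.14286
(g(0, 2)*(-7))*S = ((-2 + (½)*2 - 5/2*0)*(-7))*(-⅐) = ((-2 + 1 + 0)*(-7))*(-⅐) = -1*(-7)*(-⅐) = 7*(-⅐) = -1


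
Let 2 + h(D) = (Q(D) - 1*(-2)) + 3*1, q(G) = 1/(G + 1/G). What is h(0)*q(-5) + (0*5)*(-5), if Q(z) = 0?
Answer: -15/26 ≈ -0.57692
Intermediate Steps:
h(D) = 3 (h(D) = -2 + ((0 - 1*(-2)) + 3*1) = -2 + ((0 + 2) + 3) = -2 + (2 + 3) = -2 + 5 = 3)
h(0)*q(-5) + (0*5)*(-5) = 3*(-5/(1 + (-5)²)) + (0*5)*(-5) = 3*(-5/(1 + 25)) + 0*(-5) = 3*(-5/26) + 0 = -15/26 + 0 = -15/26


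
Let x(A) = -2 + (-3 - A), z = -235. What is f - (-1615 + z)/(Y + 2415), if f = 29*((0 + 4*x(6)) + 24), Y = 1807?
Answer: -1223455/2111 ≈ -579.56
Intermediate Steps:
x(A) = -5 - A
f = -580 (f = 29*((0 + 4*(-5 - 1*6)) + 24) = 29*((0 + 4*(-5 - 6)) + 24) = 29*((0 + 4*(-11)) + 24) = 29*((0 - 44) + 24) = 29*(-44 + 24) = 29*(-20) = -580)
f - (-1615 + z)/(Y + 2415) = -580 - (-1615 - 235)/(1807 + 2415) = -580 - (-1850)/4222 = -580 - 1*(-925/2111) = -580 + 925/2111 = -1223455/2111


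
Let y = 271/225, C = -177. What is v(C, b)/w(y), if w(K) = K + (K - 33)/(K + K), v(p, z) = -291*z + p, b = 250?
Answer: 4446723825/731384 ≈ 6079.9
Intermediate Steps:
y = 271/225 (y = 271*(1/225) = 271/225 ≈ 1.2044)
v(p, z) = p - 291*z
w(K) = K + (-33 + K)/(2*K) (w(K) = K + (-33 + K)/((2*K)) = K + (-33 + K)*(1/(2*K)) = K + (-33 + K)/(2*K))
v(C, b)/w(y) = (-177 - 291*250)/(½ + 271/225 - 33/(2*271/225)) = (-177 - 72750)/(½ + 271/225 - 33/2*225/271) = -72927/(½ + 271/225 - 7425/542) = -72927/(-731384/60975) = -72927*(-60975/731384) = 4446723825/731384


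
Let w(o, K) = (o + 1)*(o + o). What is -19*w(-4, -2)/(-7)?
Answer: 456/7 ≈ 65.143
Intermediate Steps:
w(o, K) = 2*o*(1 + o) (w(o, K) = (1 + o)*(2*o) = 2*o*(1 + o))
-19*w(-4, -2)/(-7) = -38*(-4)*(1 - 4)/(-7) = -38*(-4)*(-3)*(-⅐) = -19*24*(-⅐) = -456*(-⅐) = 456/7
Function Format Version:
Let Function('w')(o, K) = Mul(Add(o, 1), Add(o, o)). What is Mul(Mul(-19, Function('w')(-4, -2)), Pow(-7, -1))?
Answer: Rational(456, 7) ≈ 65.143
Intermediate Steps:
Function('w')(o, K) = Mul(2, o, Add(1, o)) (Function('w')(o, K) = Mul(Add(1, o), Mul(2, o)) = Mul(2, o, Add(1, o)))
Mul(Mul(-19, Function('w')(-4, -2)), Pow(-7, -1)) = Mul(Mul(-19, Mul(2, -4, Add(1, -4))), Pow(-7, -1)) = Mul(Mul(-19, Mul(2, -4, -3)), Rational(-1, 7)) = Mul(Mul(-19, 24), Rational(-1, 7)) = Mul(-456, Rational(-1, 7)) = Rational(456, 7)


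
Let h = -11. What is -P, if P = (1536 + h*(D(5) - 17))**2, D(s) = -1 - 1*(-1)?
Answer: -2968729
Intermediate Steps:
D(s) = 0 (D(s) = -1 + 1 = 0)
P = 2968729 (P = (1536 - 11*(0 - 17))**2 = (1536 - 11*(-17))**2 = (1536 + 187)**2 = 1723**2 = 2968729)
-P = -1*2968729 = -2968729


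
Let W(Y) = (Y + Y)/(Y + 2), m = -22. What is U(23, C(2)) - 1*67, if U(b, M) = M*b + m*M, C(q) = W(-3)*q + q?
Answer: -53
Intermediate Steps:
W(Y) = 2*Y/(2 + Y) (W(Y) = (2*Y)/(2 + Y) = 2*Y/(2 + Y))
C(q) = 7*q (C(q) = (2*(-3)/(2 - 3))*q + q = (2*(-3)/(-1))*q + q = (2*(-3)*(-1))*q + q = 6*q + q = 7*q)
U(b, M) = -22*M + M*b (U(b, M) = M*b - 22*M = -22*M + M*b)
U(23, C(2)) - 1*67 = (7*2)*(-22 + 23) - 1*67 = 14*1 - 67 = 14 - 67 = -53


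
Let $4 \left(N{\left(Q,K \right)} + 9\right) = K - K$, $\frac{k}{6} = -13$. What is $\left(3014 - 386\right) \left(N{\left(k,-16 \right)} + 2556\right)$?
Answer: $6693516$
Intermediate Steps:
$k = -78$ ($k = 6 \left(-13\right) = -78$)
$N{\left(Q,K \right)} = -9$ ($N{\left(Q,K \right)} = -9 + \frac{K - K}{4} = -9 + \frac{1}{4} \cdot 0 = -9 + 0 = -9$)
$\left(3014 - 386\right) \left(N{\left(k,-16 \right)} + 2556\right) = \left(3014 - 386\right) \left(-9 + 2556\right) = 2628 \cdot 2547 = 6693516$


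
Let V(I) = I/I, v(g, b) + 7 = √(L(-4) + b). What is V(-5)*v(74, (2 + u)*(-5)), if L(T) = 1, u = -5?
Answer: -3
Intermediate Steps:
v(g, b) = -7 + √(1 + b)
V(I) = 1
V(-5)*v(74, (2 + u)*(-5)) = 1*(-7 + √(1 + (2 - 5)*(-5))) = 1*(-7 + √(1 - 3*(-5))) = 1*(-7 + √(1 + 15)) = 1*(-7 + √16) = 1*(-7 + 4) = 1*(-3) = -3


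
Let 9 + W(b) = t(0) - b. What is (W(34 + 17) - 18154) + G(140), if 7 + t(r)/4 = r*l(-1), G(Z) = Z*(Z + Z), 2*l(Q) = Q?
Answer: 20958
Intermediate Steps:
l(Q) = Q/2
G(Z) = 2*Z**2 (G(Z) = Z*(2*Z) = 2*Z**2)
t(r) = -28 - 2*r (t(r) = -28 + 4*(r*((1/2)*(-1))) = -28 + 4*(r*(-1/2)) = -28 + 4*(-r/2) = -28 - 2*r)
W(b) = -37 - b (W(b) = -9 + ((-28 - 2*0) - b) = -9 + ((-28 + 0) - b) = -9 + (-28 - b) = -37 - b)
(W(34 + 17) - 18154) + G(140) = ((-37 - (34 + 17)) - 18154) + 2*140**2 = ((-37 - 1*51) - 18154) + 2*19600 = ((-37 - 51) - 18154) + 39200 = (-88 - 18154) + 39200 = -18242 + 39200 = 20958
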